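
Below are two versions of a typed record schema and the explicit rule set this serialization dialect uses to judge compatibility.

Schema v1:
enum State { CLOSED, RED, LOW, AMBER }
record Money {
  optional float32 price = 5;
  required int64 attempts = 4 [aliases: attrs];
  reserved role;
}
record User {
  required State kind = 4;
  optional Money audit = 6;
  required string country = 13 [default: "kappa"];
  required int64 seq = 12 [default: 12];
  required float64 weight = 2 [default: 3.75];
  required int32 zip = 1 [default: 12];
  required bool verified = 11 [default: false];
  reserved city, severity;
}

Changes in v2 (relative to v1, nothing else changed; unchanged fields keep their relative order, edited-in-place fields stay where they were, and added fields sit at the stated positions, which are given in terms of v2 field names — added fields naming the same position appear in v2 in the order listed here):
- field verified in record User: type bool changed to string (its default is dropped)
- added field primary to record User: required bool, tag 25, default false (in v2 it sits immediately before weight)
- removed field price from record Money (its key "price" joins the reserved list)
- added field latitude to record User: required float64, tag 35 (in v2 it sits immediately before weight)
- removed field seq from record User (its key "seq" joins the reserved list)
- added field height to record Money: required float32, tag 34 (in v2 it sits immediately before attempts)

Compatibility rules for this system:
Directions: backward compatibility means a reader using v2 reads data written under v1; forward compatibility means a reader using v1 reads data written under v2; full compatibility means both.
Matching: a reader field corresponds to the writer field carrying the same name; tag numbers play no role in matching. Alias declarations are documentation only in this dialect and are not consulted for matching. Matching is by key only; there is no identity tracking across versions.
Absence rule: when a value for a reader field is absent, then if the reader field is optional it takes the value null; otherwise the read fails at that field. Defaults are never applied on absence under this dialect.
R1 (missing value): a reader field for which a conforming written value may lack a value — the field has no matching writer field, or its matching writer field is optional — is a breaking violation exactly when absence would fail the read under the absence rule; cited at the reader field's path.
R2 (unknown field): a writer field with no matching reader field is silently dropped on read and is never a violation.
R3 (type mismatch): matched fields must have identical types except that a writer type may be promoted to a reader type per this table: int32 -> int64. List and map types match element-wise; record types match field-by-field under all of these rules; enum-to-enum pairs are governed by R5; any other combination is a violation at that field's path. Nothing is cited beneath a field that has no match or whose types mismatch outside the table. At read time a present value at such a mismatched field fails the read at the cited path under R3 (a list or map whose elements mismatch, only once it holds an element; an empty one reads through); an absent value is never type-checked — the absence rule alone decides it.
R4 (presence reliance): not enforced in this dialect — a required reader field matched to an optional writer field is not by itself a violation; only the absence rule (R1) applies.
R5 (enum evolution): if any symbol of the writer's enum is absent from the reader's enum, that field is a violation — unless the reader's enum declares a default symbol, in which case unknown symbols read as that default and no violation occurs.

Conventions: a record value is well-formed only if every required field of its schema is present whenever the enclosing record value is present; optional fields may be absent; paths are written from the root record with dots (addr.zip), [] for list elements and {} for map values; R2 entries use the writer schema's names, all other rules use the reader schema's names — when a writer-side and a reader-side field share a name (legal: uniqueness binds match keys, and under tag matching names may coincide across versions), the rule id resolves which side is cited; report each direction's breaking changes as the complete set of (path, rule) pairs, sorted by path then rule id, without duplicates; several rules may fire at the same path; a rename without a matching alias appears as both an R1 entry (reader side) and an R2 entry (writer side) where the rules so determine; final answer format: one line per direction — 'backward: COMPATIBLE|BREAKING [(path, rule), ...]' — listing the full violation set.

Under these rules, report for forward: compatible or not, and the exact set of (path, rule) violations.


arrows below run writer -> reader for User
forward analysis of User with v1 as reader and v2 as writer:
  State -> State, writer required: kind aligns to kind
  Money -> Money, writer optional: audit aligns to audit
  string -> string, writer required: country aligns to country
  no writer field matches reader seq
  float64 -> float64, writer required: weight aligns to weight
  int32 -> int32, writer required: zip aligns to zip
  string -> bool, writer required: verified aligns to verified
  writer field primary has no reader counterpart
  writer field latitude has no reader counterpart
  no writer field matches reader audit.price
  int64 -> int64, writer required: audit.attempts aligns to audit.attempts
  writer field audit.height has no reader counterpart
  R1 fires at seq
  R3 fires at verified
  forward on User therefore BREAKING (2)
remaining User differences; none change what is asked:
  added field primary to record User: required bool, tag 25, default false (in v2 it sits immediately before weight) -> matters only for User's backward compatibility — outside the asked direction
  removed field price from record Money (its key "price" joins the reserved list) -> no rule fires on it in User's dialect; the asked verdict holds
  added field height to record Money: required float32, tag 34 (in v2 it sits immediately before attempts) -> matters only for User's backward compatibility — outside the asked direction
  added field latitude to record User: required float64, tag 35 (in v2 it sits immediately before weight) -> matters only for User's backward compatibility — outside the asked direction

forward: BREAKING [(seq, R1), (verified, R3)]


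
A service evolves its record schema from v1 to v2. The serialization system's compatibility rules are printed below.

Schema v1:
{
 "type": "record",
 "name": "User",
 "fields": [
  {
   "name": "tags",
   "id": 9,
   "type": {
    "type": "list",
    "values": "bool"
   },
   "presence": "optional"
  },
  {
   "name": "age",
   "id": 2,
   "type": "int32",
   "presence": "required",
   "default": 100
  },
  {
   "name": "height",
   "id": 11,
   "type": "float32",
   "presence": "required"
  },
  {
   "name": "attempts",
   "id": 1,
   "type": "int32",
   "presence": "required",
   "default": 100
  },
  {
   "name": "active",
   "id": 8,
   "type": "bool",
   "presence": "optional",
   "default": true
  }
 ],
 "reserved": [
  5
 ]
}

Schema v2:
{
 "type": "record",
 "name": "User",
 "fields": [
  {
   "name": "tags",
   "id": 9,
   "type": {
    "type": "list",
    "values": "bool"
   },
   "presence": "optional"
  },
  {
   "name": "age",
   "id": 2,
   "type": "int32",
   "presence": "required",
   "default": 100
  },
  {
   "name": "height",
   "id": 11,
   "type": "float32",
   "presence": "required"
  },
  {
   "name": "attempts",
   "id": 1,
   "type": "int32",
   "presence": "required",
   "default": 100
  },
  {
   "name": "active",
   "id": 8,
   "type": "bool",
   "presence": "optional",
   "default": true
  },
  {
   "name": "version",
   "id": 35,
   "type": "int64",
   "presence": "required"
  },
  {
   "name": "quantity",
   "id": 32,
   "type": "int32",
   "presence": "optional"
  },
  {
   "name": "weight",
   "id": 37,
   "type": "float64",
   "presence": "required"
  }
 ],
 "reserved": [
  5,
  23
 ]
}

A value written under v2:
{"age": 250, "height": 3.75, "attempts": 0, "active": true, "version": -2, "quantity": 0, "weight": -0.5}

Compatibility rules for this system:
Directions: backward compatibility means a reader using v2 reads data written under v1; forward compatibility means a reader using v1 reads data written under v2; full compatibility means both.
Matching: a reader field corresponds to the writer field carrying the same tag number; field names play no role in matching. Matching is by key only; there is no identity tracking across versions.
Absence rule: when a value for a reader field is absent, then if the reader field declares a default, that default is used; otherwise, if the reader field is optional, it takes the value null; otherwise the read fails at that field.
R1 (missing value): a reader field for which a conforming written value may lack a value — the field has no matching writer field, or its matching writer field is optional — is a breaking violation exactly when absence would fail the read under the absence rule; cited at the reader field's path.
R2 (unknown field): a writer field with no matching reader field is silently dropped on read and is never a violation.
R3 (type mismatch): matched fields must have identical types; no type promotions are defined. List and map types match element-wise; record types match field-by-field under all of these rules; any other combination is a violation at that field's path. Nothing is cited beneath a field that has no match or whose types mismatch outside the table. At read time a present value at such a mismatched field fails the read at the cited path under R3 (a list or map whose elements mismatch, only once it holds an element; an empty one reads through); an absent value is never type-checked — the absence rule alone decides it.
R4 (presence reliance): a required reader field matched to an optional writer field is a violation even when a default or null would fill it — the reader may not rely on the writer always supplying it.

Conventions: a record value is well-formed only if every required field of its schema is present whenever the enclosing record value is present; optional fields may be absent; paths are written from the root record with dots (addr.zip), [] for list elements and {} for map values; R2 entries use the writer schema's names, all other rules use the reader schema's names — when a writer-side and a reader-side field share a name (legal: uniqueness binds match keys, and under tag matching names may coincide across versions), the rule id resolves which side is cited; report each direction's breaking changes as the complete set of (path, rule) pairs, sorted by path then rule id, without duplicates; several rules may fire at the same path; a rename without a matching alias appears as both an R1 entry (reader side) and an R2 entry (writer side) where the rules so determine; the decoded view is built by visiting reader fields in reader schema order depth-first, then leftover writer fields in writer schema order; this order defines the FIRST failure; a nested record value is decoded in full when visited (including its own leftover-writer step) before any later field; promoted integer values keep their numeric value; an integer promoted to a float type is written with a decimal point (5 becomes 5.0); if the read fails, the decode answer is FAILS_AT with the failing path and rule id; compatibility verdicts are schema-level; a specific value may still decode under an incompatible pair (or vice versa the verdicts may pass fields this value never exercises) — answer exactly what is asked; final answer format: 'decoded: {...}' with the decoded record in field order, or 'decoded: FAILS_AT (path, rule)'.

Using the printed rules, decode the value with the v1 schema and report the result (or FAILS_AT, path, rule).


the writer's type comes first in each User pair
decode walk for User under reader schema v1:
  tags := null (absent, optional -> null)
  age := 250
  height := 3.75
  attempts := 0
  active := true
  writer version: unknown -> dropped
  writer quantity: unknown -> dropped
  writer weight: unknown -> dropped
  => decoded: {"tags": null, "age": 250, "height": 3.75, "attempts": 0, "active": true}
ruling out the remaining User differences:
  added field weight to record User: required float64, tag 37 (in v2 it sits last) -> shifts the User verdicts, not this decode
  added field quantity to record User: optional int32, tag 32 (in v2 it sits last) -> no rule fires on it and the decoded User view is identical with or without it
  added field version to record User: required int64, tag 35 (in v2 it sits last) -> shifts the User verdicts, not this decode

decoded: {"tags": null, "age": 250, "height": 3.75, "attempts": 0, "active": true}


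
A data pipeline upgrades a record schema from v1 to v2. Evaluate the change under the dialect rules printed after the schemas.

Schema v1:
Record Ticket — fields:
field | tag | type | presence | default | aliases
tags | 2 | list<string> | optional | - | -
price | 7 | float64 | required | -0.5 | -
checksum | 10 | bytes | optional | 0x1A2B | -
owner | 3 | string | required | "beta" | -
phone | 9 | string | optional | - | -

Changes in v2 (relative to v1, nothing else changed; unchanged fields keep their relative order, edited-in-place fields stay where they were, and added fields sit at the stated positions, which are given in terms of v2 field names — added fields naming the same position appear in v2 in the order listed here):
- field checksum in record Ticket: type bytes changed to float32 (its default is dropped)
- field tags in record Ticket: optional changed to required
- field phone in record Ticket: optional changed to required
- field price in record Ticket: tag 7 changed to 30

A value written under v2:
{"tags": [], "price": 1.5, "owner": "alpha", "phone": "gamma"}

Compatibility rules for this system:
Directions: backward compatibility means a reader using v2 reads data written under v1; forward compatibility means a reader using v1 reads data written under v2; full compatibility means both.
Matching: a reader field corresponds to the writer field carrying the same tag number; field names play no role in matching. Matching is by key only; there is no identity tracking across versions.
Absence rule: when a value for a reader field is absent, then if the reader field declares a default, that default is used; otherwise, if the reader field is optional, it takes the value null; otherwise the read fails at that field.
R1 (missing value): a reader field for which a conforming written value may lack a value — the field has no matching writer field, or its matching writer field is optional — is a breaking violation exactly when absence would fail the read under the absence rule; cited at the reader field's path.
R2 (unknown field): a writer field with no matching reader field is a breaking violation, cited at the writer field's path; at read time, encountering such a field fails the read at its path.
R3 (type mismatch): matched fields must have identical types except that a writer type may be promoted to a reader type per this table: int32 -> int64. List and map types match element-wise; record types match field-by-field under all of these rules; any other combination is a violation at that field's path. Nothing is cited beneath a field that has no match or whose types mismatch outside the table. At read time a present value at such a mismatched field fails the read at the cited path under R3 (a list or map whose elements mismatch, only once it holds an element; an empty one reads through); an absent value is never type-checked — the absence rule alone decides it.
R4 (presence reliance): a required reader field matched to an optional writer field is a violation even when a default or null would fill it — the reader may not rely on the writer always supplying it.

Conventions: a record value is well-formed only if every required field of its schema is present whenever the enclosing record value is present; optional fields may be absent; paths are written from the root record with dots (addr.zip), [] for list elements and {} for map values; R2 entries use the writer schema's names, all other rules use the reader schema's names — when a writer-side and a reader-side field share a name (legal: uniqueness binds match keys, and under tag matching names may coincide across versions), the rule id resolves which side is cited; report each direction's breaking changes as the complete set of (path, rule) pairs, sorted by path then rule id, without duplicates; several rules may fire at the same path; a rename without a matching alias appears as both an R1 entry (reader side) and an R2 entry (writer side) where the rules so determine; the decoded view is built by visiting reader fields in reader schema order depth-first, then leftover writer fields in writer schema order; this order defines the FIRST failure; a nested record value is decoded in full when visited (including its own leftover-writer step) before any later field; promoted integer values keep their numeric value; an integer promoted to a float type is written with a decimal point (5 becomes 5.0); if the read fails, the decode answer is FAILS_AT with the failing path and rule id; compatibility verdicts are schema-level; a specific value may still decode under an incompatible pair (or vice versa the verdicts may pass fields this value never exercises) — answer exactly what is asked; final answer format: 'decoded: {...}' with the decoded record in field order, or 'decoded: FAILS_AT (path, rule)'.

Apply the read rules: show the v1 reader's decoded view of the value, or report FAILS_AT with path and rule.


decoded: FAILS_AT (price, R2)

each type pair in Ticket: writer, then reader
decode walk for Ticket under reader schema v1:
  tags := []
  price := -0.5 (no value, default fills)
  checksum := 0x1A2B (no value, default fills)
  owner := "alpha"
  phone := "gamma"
  read fails at price under R2 (unknown field)
  => FAILS_AT (price, R2)
diffs on Ticket not affecting the asked answer:
  field checksum in record Ticket: type bytes changed to float32 (its default is dropped) -> a verdict-level change on Ticket — the shown value reads the same
  field tags in record Ticket: optional changed to required -> a verdict-level change on Ticket — the shown value reads the same
  field phone in record Ticket: optional changed to required -> a verdict-level change on Ticket — the shown value reads the same


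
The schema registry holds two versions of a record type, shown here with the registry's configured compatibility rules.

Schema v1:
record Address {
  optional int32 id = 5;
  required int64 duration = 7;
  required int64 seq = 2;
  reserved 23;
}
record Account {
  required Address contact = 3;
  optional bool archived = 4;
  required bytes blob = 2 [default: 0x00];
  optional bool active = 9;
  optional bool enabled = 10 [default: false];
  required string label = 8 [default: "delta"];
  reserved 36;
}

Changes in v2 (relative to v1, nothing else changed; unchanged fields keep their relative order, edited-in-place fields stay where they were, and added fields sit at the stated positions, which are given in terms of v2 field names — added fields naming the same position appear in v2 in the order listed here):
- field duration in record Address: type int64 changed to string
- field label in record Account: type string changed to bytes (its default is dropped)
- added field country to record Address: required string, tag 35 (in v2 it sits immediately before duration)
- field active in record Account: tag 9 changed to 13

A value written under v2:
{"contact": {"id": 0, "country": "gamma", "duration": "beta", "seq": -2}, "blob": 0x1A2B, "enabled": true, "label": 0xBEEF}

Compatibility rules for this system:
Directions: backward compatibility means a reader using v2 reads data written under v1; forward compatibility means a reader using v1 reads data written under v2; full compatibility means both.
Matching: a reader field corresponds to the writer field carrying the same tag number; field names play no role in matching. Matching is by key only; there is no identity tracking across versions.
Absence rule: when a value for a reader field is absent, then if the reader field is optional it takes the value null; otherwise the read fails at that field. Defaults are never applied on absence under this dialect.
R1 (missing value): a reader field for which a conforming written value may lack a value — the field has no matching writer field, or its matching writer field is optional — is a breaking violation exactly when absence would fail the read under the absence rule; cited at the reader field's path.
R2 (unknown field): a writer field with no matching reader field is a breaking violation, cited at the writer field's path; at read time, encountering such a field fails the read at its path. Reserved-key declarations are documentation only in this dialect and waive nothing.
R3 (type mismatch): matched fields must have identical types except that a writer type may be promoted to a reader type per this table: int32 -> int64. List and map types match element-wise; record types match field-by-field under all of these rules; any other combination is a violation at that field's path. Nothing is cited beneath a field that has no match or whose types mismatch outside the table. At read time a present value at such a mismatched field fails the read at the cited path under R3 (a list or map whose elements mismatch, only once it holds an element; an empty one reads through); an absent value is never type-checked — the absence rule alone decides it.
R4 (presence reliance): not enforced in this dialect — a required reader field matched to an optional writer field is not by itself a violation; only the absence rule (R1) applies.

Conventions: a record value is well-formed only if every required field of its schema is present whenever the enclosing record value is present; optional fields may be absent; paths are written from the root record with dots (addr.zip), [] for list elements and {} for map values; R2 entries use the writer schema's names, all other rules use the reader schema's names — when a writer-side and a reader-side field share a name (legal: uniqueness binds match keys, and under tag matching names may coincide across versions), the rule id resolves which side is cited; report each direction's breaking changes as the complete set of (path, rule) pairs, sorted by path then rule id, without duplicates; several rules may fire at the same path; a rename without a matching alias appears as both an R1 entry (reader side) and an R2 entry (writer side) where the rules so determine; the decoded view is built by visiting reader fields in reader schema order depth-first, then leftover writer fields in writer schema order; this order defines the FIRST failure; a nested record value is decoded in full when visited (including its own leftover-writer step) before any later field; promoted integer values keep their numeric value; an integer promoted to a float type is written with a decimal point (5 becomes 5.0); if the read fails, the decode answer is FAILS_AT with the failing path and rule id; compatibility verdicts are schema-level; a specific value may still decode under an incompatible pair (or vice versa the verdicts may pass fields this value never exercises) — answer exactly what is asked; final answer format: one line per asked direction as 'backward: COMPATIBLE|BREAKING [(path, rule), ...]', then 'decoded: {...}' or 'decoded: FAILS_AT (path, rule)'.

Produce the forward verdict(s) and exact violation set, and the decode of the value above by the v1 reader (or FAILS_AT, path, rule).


forward: BREAKING [(active, R2), (contact.country, R2), (contact.duration, R3), (label, R3)]; decoded: FAILS_AT (contact.duration, R3)

each type pair in Account: writer, then reader
checking forward for Account: reader v1 against writer v2:
  contact <- contact (Address -> Address, writer required)
  archived <- archived (bool -> bool, writer optional)
  blob <- blob (bytes -> bytes, writer required)
  no writer field matches reader active
  enabled <- enabled (bool -> bool, writer optional)
  label <- label (bytes -> string, writer required)
  leftover writer field: active
  contact.id <- contact.id (int32 -> int32, writer optional)
  contact.duration <- contact.duration (string -> int64, writer required)
  contact.seq <- contact.seq (int64 -> int64, writer required)
  leftover writer field: contact.country
  rule R2 violated at active
  rule R2 violated at contact.country
  rule R3 violated at contact.duration
  rule R3 violated at label
  => 4 violation(s): forward is BREAKING for Account
migrating the Account value to v1:
  contact.id := 0
  read fails at contact.duration under R3
  => FAILS_AT (contact.duration, R3)


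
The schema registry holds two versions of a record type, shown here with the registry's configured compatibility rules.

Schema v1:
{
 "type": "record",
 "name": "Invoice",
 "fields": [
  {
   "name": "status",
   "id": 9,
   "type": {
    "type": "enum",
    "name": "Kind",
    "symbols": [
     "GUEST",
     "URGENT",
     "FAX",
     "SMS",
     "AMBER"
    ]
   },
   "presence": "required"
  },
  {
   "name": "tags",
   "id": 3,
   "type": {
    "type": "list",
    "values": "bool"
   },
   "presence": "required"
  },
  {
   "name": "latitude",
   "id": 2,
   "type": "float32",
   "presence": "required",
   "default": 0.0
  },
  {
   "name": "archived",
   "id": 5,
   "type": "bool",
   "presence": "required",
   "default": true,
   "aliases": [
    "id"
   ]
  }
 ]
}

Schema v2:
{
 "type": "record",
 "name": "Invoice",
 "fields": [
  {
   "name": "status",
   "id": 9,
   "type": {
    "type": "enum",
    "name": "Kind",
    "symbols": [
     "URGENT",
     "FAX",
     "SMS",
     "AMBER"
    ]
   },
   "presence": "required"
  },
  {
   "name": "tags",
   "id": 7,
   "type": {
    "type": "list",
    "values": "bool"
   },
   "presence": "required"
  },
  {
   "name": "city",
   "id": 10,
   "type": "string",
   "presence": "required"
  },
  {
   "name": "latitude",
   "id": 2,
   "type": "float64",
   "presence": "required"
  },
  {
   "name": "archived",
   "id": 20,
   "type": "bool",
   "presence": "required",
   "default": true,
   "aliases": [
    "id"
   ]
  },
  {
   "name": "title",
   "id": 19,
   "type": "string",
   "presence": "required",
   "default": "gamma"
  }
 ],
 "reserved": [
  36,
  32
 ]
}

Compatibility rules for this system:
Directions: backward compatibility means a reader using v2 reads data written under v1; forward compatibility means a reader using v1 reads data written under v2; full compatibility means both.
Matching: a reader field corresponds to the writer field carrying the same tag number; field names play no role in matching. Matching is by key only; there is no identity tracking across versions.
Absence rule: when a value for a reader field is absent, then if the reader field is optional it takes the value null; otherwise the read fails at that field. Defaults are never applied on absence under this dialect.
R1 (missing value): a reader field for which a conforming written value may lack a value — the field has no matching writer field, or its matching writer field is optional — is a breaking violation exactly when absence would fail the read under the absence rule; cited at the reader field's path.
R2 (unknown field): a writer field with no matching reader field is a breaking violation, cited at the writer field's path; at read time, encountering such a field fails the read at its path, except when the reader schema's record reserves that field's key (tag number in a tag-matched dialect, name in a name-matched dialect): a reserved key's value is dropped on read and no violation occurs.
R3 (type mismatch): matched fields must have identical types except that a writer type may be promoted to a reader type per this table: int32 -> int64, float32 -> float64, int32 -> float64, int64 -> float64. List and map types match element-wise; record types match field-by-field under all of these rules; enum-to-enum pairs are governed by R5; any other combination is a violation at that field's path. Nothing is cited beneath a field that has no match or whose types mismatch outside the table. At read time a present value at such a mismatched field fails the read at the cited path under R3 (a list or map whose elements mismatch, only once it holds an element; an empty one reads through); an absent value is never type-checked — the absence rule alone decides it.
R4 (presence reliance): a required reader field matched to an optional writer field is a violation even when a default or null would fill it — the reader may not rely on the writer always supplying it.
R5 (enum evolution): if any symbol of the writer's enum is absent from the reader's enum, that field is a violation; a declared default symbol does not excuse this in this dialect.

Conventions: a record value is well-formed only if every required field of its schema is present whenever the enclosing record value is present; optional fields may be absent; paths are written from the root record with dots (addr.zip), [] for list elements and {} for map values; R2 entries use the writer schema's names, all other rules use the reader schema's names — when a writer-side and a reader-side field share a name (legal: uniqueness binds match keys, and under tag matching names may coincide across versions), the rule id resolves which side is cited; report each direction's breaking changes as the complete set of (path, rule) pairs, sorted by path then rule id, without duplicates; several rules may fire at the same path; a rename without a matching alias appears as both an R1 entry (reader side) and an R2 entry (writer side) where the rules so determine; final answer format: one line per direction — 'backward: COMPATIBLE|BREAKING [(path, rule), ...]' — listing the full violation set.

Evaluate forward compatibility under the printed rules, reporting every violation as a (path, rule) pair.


the writer's type comes first in each Invoice pair
forward on Invoice — v1 reading data written by v2:
  status: paired with writer status (Kind -> Kind; writer required)
  tags: no writer-side match
  latitude: paired with writer latitude (float64 -> float32; writer required)
  archived: no writer-side match
  writer field tags has no reader counterpart
  writer field city has no reader counterpart
  writer field archived has no reader counterpart
  writer field title has no reader counterpart
  violation R1 at archived
  violation R2 at archived
  violation R2 at city
  violation R3 at latitude
  violation R1 at tags
  violation R2 at tags
  violation R2 at title
  => forward verdict for Invoice: BREAKING, 7 violation(s)
the rest of the Invoice diff is inert for this question:
  enum Kind (field status in record Invoice): symbol GUEST removed -> its effect on Invoice is confined to the backward direction, not asked

forward: BREAKING [(archived, R1), (archived, R2), (city, R2), (latitude, R3), (tags, R1), (tags, R2), (title, R2)]


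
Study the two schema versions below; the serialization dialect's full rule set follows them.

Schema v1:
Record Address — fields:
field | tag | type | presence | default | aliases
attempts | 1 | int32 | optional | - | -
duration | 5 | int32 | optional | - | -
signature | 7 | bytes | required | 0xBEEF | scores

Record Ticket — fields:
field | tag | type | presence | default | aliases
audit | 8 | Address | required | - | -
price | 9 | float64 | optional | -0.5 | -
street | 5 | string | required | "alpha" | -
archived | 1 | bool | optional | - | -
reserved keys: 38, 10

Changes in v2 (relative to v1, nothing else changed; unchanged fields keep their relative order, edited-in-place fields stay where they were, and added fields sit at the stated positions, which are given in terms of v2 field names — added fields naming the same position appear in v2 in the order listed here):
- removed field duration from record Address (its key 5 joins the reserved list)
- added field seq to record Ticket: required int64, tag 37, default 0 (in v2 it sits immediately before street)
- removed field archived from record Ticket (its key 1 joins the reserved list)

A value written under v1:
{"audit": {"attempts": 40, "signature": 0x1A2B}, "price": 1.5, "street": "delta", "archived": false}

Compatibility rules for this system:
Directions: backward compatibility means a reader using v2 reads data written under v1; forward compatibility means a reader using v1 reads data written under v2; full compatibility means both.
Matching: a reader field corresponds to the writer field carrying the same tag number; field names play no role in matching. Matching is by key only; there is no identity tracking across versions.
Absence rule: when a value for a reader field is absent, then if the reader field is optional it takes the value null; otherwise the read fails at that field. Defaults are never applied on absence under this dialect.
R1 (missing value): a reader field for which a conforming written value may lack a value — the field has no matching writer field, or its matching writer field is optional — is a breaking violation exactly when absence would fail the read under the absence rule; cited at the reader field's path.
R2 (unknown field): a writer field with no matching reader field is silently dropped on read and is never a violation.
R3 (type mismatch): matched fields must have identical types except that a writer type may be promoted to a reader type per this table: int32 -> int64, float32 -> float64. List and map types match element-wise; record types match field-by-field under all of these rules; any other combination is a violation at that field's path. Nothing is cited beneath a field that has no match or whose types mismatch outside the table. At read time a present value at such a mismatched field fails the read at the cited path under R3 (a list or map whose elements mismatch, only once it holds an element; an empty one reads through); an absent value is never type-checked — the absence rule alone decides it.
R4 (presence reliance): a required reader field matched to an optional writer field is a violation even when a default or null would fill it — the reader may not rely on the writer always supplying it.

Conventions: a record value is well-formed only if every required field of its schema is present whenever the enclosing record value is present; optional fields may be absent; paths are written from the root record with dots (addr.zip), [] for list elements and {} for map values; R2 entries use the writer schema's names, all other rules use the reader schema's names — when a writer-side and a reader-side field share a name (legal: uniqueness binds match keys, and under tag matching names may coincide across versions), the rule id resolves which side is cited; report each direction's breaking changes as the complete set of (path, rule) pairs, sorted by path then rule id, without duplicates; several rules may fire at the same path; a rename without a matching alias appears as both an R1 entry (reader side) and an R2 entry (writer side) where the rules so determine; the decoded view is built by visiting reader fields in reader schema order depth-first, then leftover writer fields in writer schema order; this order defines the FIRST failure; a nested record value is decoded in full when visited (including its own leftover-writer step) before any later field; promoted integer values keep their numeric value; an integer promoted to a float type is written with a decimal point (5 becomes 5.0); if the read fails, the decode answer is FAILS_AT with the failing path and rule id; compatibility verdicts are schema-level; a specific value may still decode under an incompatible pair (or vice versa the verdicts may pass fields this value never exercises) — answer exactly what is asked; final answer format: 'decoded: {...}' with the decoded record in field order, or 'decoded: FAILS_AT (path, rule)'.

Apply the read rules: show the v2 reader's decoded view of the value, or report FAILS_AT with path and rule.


each type pair in Ticket: writer, then reader
decode walk for Ticket under reader schema v2:
  audit.attempts := 40
  audit.signature := 0x1A2B
  price := 1.5
  read fails at seq under R1 (no fill)
  => FAILS_AT (seq, R1)
ruling out the remaining Ticket differences:
  removed field duration from record Address (its key 5 joins the reserved list) -> no rule fires on it and the decoded Ticket view is identical with or without it
  removed field archived from record Ticket (its key 1 joins the reserved list) -> no rule fires on it and the decoded Ticket view is identical with or without it

decoded: FAILS_AT (seq, R1)


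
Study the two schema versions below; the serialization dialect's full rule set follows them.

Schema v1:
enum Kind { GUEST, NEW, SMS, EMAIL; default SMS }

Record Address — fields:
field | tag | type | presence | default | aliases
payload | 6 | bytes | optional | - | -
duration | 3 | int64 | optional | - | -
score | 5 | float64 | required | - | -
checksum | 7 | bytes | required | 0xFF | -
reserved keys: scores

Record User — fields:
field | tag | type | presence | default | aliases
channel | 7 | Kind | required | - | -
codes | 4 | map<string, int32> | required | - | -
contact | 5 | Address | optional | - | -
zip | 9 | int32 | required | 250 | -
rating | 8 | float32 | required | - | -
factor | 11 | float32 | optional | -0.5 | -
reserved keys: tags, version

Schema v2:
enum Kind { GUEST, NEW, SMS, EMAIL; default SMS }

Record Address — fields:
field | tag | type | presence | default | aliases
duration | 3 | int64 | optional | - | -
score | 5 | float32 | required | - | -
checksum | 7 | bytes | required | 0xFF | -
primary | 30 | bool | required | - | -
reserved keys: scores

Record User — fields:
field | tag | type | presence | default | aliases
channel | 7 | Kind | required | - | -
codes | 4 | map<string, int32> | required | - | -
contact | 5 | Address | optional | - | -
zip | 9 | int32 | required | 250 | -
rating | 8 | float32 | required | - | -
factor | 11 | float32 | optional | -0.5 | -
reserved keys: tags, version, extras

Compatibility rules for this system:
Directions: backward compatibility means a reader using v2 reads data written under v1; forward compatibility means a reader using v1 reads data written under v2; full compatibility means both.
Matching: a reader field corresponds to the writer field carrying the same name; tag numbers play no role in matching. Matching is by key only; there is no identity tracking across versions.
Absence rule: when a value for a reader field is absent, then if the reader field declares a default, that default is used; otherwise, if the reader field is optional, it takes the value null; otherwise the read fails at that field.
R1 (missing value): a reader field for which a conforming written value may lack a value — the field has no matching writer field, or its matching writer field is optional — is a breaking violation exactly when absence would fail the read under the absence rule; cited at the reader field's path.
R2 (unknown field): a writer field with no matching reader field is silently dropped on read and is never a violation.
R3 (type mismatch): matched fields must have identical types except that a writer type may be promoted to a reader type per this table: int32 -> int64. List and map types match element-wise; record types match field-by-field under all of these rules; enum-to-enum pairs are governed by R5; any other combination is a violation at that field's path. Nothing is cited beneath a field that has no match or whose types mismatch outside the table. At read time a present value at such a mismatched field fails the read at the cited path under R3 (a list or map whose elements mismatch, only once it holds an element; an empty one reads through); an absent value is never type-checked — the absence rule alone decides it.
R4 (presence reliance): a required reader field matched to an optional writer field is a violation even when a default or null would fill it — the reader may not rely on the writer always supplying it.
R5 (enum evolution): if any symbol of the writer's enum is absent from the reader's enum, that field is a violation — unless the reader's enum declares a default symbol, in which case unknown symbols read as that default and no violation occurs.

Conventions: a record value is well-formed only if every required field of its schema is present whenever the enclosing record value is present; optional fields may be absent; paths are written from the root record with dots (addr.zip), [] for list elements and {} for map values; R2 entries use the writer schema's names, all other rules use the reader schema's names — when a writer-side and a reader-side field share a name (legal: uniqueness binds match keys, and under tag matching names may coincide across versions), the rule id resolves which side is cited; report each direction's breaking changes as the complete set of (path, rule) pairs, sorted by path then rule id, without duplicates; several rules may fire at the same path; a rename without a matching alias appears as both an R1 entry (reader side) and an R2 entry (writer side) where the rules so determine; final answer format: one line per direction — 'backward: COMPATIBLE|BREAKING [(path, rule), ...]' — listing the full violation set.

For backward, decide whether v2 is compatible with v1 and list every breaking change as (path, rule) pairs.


backward: BREAKING [(contact.primary, R1), (contact.score, R3)]

each type pair in User: writer, then reader
backward for User (reader v2, writer v1):
  channel: Kind -> Kind, writer required; from channel
  codes: map<string, int32> -> map<string, int32>, writer required; from codes
  contact: Address -> Address, writer optional; from contact
  zip: int32 -> int32, writer required; from zip
  rating: float32 -> float32, writer required; from rating
  factor: float32 -> float32, writer optional; from factor
  contact.duration: int64 -> int64, writer optional; from contact.duration
  contact.score: float64 -> float32, writer required; from contact.score
  contact.checksum: bytes -> bytes, writer required; from contact.checksum
  contact.primary has no writer counterpart
  writer field contact.payload has no reader counterpart
  R1 fires at contact.primary
  R3 fires at contact.score
  => backward verdict for User: BREAKING, 2 violation(s)
checking off the User differences that do not matter here:
  removed field payload from record Address -> triggers nothing under User's printed rules — same verdict
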